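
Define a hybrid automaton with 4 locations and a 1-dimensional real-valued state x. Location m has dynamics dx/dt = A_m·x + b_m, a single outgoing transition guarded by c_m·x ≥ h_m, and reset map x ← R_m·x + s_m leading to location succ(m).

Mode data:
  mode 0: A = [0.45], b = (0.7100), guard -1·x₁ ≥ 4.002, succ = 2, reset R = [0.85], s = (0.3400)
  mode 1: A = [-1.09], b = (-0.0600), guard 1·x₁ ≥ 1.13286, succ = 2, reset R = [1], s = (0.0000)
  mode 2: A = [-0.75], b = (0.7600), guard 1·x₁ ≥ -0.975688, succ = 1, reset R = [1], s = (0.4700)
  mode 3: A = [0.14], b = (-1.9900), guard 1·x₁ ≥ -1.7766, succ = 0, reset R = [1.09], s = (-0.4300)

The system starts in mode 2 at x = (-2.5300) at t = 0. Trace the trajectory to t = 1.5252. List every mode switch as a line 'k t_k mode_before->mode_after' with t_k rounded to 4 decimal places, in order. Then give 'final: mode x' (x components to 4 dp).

Mode 2: guard c·x = -0.9757 hit at Δt = 0.7699 (t = 0.7699), x⁻ = (-0.9757) → reset → x⁺ = (-0.5057), jump to mode 1
Mode 1: flow for 0.7553 to horizon, guard not reached → x = (-0.2529)

1 0.7699 2->1
final: 1 -0.2529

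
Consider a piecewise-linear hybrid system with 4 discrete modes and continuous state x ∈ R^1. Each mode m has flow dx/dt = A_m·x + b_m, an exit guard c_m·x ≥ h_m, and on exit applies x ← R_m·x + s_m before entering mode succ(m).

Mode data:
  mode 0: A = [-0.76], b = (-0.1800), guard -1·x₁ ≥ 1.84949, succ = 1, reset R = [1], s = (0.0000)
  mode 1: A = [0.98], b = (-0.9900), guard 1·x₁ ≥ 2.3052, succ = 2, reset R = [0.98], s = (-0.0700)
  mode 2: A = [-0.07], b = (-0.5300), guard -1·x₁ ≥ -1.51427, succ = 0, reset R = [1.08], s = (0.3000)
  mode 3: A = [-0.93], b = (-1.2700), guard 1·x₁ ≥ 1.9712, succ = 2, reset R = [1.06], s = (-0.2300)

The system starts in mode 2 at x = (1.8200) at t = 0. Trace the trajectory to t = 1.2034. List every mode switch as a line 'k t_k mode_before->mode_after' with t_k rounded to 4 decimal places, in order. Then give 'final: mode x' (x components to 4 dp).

Mode 2: guard c·x = -1.5143 hit at Δt = 0.4728 (t = 0.4728), x⁻ = (1.5143) → reset → x⁺ = (1.9354), jump to mode 0
Mode 0: flow for 0.7306 to horizon, guard not reached → x = (1.0099)

1 0.4728 2->0
final: 0 1.0099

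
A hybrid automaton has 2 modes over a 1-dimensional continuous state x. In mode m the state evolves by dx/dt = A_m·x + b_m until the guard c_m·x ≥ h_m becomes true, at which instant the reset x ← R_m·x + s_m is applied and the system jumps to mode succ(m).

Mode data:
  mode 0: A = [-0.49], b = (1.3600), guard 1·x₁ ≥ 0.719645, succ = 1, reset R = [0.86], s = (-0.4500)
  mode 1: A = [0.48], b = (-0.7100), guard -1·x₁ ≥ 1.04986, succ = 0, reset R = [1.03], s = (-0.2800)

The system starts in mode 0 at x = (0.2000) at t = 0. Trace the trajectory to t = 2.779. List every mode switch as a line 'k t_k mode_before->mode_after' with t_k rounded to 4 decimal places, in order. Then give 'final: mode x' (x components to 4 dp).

1 0.4599 0->1
2 1.8299 1->0
final: 0 0.1772

Mode 0: guard c·x = 0.7196 hit at Δt = 0.4599 (t = 0.4599), x⁻ = (0.7196) → reset → x⁺ = (0.1689), jump to mode 1
Mode 1: guard c·x = 1.0499 hit at Δt = 1.3700 (t = 1.8299), x⁻ = (-1.0499) → reset → x⁺ = (-1.3614), jump to mode 0
Mode 0: flow for 0.9491 to horizon, guard not reached → x = (0.1772)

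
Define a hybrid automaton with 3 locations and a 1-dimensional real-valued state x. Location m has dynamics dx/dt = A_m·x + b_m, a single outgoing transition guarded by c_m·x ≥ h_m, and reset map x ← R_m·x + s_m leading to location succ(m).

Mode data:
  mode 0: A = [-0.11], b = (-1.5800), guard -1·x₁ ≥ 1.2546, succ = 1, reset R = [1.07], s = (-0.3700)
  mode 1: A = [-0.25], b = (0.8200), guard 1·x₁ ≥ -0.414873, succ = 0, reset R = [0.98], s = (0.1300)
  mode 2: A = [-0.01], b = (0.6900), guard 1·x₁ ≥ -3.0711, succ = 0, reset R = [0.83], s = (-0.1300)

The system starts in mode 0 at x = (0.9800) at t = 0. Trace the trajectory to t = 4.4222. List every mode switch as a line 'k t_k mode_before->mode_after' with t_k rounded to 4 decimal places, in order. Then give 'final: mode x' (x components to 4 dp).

Mode 0: guard c·x = 1.2546 hit at Δt = 1.4309 (t = 1.4309), x⁻ = (-1.2546) → reset → x⁺ = (-1.7124), jump to mode 1
Mode 1: guard c·x = -0.4149 hit at Δt = 1.2039 (t = 2.6348), x⁻ = (-0.4149) → reset → x⁺ = (-0.2766), jump to mode 0
Mode 0: guard c·x = 1.2546 hit at Δt = 0.6541 (t = 3.2889), x⁻ = (-1.2546) → reset → x⁺ = (-1.7124), jump to mode 1
Mode 1: flow for 1.1333 to horizon, guard not reached → x = (-0.4807)

1 1.4309 0->1
2 2.6348 1->0
3 3.2889 0->1
final: 1 -0.4807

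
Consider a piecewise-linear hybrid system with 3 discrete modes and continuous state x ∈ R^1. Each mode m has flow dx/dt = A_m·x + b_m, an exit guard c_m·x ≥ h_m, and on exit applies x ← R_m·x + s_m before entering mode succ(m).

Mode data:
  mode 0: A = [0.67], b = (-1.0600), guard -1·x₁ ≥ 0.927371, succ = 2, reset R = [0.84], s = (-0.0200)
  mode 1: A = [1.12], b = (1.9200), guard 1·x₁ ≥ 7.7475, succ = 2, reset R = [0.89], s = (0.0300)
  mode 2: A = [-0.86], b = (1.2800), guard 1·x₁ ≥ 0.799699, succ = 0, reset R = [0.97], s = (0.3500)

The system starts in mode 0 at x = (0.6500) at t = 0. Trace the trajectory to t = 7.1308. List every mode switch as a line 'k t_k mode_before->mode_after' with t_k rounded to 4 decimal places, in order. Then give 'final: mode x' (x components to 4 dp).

Mode 0: guard c·x = 0.9274 hit at Δt = 1.4782 (t = 1.4782), x⁻ = (-0.9274) → reset → x⁺ = (-0.7990), jump to mode 2
Mode 2: guard c·x = 0.7997 hit at Δt = 1.3958 (t = 2.8740), x⁻ = (0.7997) → reset → x⁺ = (1.1257), jump to mode 0
Mode 0: guard c·x = 0.9274 hit at Δt = 2.5440 (t = 5.4180), x⁻ = (-0.9274) → reset → x⁺ = (-0.7990), jump to mode 2
Mode 2: guard c·x = 0.7997 hit at Δt = 1.3958 (t = 6.8138), x⁻ = (0.7997) → reset → x⁺ = (1.1257), jump to mode 0
Mode 0: flow for 0.3170 to horizon, guard not reached → x = (1.0177)

1 1.4782 0->2
2 2.8740 2->0
3 5.4180 0->2
4 6.8138 2->0
final: 0 1.0177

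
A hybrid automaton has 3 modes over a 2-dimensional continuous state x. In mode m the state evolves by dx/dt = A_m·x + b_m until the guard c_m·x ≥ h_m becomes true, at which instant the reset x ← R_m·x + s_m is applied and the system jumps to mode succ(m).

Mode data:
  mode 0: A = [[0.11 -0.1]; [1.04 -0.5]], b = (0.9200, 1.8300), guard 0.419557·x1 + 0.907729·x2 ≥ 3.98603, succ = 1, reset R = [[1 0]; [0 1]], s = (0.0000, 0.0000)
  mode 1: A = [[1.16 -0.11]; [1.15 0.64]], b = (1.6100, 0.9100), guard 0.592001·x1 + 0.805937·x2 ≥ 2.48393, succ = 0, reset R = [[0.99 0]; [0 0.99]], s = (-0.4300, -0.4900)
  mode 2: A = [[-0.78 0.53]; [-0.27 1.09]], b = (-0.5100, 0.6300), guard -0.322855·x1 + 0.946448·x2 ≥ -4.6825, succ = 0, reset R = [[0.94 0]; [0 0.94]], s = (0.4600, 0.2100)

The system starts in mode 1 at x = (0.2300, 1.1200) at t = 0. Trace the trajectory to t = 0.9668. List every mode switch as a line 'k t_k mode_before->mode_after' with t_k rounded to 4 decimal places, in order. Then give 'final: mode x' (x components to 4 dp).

Mode 1: guard c·x = 2.4839 hit at Δt = 0.4163 (t = 0.4163), x⁻ = (1.1416, 2.2435) → reset → x⁺ = (0.7002, 1.7310), jump to mode 0
Mode 0: flow for 0.5505 to horizon, guard not reached → x = (1.1416, 2.6622)

1 0.4163 1->0
final: 0 1.1416 2.6622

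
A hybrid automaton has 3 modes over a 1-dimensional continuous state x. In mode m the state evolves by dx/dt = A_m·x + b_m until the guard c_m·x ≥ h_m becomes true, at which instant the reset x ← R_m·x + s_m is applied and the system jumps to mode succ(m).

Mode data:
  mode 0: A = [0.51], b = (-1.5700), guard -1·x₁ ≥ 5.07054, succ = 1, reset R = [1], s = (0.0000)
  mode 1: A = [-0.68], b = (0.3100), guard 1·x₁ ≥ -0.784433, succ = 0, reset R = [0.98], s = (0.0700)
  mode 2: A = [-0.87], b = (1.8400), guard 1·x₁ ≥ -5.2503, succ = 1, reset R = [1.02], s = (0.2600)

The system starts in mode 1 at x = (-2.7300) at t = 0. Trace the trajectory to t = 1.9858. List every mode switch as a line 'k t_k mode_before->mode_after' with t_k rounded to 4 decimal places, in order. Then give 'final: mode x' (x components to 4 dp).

Mode 1: guard c·x = -0.7844 hit at Δt = 1.3873 (t = 1.3873), x⁻ = (-0.7844) → reset → x⁺ = (-0.6987), jump to mode 0
Mode 0: flow for 0.5985 to horizon, guard not reached → x = (-2.0470)

1 1.3873 1->0
final: 0 -2.0470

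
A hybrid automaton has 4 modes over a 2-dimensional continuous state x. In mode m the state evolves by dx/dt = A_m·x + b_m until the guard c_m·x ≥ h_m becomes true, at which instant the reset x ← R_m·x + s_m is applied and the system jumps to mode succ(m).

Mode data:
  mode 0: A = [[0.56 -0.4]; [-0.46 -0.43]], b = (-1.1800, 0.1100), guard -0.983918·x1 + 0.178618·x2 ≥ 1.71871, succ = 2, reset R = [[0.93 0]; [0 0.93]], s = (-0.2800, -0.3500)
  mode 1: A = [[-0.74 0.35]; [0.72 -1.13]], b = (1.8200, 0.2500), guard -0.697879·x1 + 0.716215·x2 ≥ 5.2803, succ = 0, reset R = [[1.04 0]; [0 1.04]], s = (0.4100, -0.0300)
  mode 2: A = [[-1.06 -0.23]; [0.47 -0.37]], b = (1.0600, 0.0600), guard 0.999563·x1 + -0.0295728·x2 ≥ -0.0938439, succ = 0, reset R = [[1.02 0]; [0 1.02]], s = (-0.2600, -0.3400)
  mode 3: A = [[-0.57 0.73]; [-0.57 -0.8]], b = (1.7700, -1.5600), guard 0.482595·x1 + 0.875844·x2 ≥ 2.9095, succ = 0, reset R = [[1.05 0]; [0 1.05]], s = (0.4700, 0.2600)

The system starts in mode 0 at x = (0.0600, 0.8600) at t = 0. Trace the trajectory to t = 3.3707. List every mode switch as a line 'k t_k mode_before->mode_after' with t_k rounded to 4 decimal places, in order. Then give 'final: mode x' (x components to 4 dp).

Mode 0: guard c·x = 1.7187 hit at Δt = 0.8618 (t = 0.8618), x⁻ = (-1.5800, 0.9191) → reset → x⁺ = (-1.7494, 0.5047), jump to mode 2
Mode 2: guard c·x = -0.0938 hit at Δt = 0.8996 (t = 1.7614), x⁻ = (-0.0898, 0.1379) → reset → x⁺ = (-0.3516, -0.1993), jump to mode 0
Mode 0: guard c·x = 1.7187 hit at Δt = 0.7867 (t = 2.5481), x⁻ = (-1.7033, 0.2398) → reset → x⁺ = (-1.8640, -0.1270), jump to mode 2
Mode 2: flow for 0.8226 to horizon, guard not reached → x = (-0.1593, -0.3344)

1 0.8618 0->2
2 1.7614 2->0
3 2.5481 0->2
final: 2 -0.1593 -0.3344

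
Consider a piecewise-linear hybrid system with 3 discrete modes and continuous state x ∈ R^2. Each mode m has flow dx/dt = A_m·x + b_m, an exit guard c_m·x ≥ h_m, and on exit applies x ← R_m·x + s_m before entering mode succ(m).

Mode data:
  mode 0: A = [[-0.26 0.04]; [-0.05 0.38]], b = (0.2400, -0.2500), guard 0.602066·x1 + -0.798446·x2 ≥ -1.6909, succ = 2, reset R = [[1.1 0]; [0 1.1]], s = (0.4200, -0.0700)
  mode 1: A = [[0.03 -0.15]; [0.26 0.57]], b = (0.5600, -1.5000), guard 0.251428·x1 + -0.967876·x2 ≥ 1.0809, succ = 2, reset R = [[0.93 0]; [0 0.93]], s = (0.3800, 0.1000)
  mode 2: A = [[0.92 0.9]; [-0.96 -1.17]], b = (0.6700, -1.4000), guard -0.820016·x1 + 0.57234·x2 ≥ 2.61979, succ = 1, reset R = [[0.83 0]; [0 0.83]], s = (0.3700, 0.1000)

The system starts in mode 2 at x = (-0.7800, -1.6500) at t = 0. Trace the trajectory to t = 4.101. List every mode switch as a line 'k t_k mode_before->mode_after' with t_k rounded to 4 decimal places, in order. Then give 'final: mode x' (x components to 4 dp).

1 1.3152 2->1
2 2.0559 1->2
3 3.0292 2->1
4 3.7499 1->2
final: 2 -1.9520 -0.8607

Mode 2: guard c·x = 2.6198 hit at Δt = 1.3152 (t = 1.3152), x⁻ = (-3.1188, 0.1089) → reset → x⁺ = (-2.2186, 0.1904), jump to mode 1
Mode 1: guard c·x = 1.0809 hit at Δt = 0.7407 (t = 2.0559), x⁻ = (-1.7776, -1.5785) → reset → x⁺ = (-1.2731, -1.3680), jump to mode 2
Mode 2: guard c·x = 2.6198 hit at Δt = 0.9733 (t = 3.0292), x⁻ = (-3.1527, 0.0604) → reset → x⁺ = (-2.2467, 0.1501), jump to mode 1
Mode 1: guard c·x = 1.0809 hit at Δt = 0.7207 (t = 3.7499), x⁻ = (-1.8153, -1.5884) → reset → x⁺ = (-1.3083, -1.3772), jump to mode 2
Mode 2: flow for 0.3511 to horizon, guard not reached → x = (-1.9520, -0.8607)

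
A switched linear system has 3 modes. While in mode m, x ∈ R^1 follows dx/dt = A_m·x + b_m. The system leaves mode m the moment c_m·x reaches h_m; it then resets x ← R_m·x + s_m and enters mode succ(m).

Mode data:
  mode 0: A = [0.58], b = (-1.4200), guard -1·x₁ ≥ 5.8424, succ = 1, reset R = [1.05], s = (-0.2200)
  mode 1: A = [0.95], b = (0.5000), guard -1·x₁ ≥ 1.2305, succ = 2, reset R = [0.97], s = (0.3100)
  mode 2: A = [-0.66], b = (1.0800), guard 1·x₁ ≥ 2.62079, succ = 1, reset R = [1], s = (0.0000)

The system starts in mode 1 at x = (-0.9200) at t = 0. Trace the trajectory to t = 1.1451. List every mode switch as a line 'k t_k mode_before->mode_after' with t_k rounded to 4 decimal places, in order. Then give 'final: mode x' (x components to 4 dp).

1 0.6121 1->2
final: 2 -0.1363

Mode 1: guard c·x = 1.2305 hit at Δt = 0.6121 (t = 0.6121), x⁻ = (-1.2305) → reset → x⁺ = (-0.8836), jump to mode 2
Mode 2: flow for 0.5330 to horizon, guard not reached → x = (-0.1363)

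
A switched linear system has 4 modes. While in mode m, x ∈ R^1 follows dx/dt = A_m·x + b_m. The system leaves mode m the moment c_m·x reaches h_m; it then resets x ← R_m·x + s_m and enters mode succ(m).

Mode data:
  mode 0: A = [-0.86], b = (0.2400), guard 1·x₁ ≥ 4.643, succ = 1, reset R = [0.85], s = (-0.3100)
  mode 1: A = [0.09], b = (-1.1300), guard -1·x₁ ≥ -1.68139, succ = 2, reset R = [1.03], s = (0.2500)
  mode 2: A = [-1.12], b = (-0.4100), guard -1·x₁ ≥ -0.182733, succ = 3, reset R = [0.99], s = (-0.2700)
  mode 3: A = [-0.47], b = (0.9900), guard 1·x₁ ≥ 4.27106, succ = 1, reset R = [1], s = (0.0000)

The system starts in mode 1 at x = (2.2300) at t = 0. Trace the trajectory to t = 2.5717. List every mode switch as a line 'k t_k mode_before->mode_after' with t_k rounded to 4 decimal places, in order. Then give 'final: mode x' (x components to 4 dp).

Mode 1: guard c·x = -1.6814 hit at Δt = 0.5752 (t = 0.5752), x⁻ = (1.6814) → reset → x⁺ = (1.9818), jump to mode 2
Mode 2: guard c·x = -0.1827 hit at Δt = 1.2978 (t = 1.8730), x⁻ = (0.1827) → reset → x⁺ = (-0.0891), jump to mode 3
Mode 3: flow for 0.6987 to horizon, guard not reached → x = (0.5255)

1 0.5752 1->2
2 1.8730 2->3
final: 3 0.5255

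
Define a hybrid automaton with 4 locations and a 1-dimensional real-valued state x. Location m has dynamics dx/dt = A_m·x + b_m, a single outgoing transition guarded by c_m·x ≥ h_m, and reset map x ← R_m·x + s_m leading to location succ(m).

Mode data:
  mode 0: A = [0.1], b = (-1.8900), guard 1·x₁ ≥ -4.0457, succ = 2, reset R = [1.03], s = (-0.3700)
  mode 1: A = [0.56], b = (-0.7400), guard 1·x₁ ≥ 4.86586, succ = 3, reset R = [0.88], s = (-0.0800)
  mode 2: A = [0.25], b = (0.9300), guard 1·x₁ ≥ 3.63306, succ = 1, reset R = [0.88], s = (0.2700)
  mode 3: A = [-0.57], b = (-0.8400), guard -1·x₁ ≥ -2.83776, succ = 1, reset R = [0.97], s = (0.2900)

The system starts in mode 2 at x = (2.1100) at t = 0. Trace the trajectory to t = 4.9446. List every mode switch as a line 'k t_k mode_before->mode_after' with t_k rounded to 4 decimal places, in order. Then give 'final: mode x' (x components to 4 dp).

1 0.9284 2->1
2 1.8247 1->3
3 2.3070 3->1
4 3.5969 1->3
5 4.0792 3->1
final: 1 4.1159

Mode 2: guard c·x = 3.6331 hit at Δt = 0.9284 (t = 0.9284), x⁻ = (3.6331) → reset → x⁺ = (3.4671), jump to mode 1
Mode 1: guard c·x = 4.8659 hit at Δt = 0.8963 (t = 1.8247), x⁻ = (4.8659) → reset → x⁺ = (4.2020), jump to mode 3
Mode 3: guard c·x = -2.8378 hit at Δt = 0.4823 (t = 2.3070), x⁻ = (2.8378) → reset → x⁺ = (3.0426), jump to mode 1
Mode 1: guard c·x = 4.8659 hit at Δt = 1.2899 (t = 3.5969), x⁻ = (4.8659) → reset → x⁺ = (4.2020), jump to mode 3
Mode 3: guard c·x = -2.8378 hit at Δt = 0.4823 (t = 4.0792), x⁻ = (2.8378) → reset → x⁺ = (3.0426), jump to mode 1
Mode 1: flow for 0.8654 to horizon, guard not reached → x = (4.1159)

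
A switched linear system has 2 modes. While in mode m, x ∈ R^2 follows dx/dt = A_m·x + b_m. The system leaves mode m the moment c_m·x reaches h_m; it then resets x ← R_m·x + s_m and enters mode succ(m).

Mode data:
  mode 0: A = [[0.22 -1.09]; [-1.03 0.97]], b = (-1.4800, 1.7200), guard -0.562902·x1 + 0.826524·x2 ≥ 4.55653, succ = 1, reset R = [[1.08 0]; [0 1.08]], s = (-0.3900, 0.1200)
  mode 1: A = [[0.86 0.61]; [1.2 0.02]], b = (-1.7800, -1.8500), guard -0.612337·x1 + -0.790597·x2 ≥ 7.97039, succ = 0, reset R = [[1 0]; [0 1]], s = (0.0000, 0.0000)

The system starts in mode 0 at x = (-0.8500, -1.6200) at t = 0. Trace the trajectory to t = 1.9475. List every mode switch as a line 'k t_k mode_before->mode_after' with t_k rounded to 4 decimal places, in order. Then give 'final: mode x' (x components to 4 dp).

Mode 0: guard c·x = 4.5565 hit at Δt = 1.4836 (t = 1.4836), x⁻ = (-3.4574, 3.1582) → reset → x⁺ = (-4.1240, 3.5309), jump to mode 1
Mode 1: flow for 0.4639 to horizon, guard not reached → x = (-6.4957, -0.1747)

1 1.4836 0->1
final: 1 -6.4957 -0.1747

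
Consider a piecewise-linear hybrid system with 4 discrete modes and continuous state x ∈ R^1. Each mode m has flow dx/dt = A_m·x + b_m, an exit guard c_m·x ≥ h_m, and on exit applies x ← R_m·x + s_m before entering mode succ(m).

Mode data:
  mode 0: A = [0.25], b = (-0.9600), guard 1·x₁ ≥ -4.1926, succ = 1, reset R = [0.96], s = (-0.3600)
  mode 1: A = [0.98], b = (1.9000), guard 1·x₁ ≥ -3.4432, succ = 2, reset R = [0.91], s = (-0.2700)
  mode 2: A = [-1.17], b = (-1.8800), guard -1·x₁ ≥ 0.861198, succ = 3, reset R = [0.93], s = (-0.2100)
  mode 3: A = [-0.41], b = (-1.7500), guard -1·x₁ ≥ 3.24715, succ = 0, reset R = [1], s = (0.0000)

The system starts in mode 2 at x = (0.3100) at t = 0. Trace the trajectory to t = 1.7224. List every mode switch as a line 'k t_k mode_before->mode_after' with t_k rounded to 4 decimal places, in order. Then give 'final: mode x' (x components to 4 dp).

Mode 2: guard c·x = 0.8612 hit at Δt = 0.8070 (t = 0.8070), x⁻ = (-0.8612) → reset → x⁺ = (-1.0109), jump to mode 3
Mode 3: flow for 0.9154 to horizon, guard not reached → x = (-2.0302)

1 0.8070 2->3
final: 3 -2.0302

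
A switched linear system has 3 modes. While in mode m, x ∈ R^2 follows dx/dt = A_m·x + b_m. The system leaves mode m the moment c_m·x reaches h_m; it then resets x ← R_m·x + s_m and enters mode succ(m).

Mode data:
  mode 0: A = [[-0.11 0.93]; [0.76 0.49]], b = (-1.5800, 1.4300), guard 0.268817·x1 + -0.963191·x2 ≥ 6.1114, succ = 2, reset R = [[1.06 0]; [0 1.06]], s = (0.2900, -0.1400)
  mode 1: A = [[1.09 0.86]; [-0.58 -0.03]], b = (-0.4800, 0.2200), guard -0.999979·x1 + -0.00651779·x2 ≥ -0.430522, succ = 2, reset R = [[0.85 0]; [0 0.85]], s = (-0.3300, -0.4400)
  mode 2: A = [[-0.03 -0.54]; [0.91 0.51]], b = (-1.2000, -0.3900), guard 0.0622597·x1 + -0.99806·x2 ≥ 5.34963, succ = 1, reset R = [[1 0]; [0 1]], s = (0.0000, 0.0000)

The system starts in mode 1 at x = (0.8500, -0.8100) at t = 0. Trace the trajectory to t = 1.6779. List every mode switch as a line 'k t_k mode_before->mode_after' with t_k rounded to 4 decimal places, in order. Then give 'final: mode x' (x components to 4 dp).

1 0.8254 1->2
final: 2 -0.1649 -2.4179

Mode 1: guard c·x = -0.4305 hit at Δt = 0.8254 (t = 0.8254), x⁻ = (0.4366, -0.9326) → reset → x⁺ = (0.0411, -1.2327), jump to mode 2
Mode 2: flow for 0.8525 to horizon, guard not reached → x = (-0.1649, -2.4179)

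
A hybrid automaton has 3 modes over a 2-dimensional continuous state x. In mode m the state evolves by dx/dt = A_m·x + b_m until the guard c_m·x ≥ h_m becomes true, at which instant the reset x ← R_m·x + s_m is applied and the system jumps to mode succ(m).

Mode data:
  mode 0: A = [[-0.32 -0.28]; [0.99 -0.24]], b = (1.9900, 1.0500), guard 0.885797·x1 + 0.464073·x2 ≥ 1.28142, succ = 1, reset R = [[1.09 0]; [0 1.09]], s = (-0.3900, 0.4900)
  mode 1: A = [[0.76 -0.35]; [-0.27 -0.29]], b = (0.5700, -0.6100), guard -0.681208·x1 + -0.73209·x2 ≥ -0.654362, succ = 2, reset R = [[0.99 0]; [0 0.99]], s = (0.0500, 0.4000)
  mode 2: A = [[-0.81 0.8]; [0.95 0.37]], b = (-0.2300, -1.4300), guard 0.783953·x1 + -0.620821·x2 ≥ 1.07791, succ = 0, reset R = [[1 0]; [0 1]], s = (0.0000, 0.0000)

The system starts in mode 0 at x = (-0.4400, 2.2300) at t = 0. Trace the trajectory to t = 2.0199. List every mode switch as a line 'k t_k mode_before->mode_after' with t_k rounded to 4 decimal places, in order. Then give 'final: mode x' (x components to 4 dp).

Mode 0: guard c·x = 1.2814 hit at Δt = 0.4530 (t = 0.4530), x⁻ = (0.1873, 2.4037) → reset → x⁺ = (-0.1858, 3.1100), jump to mode 1
Mode 1: guard c·x = -0.6544 hit at Δt = 1.1299 (t = 1.5829), x⁻ = (-0.9817, 1.8073) → reset → x⁺ = (-0.9219, 2.1892), jump to mode 2
Mode 2: flow for 0.4370 to horizon, guard not reached → x = (-0.1750, 1.6603)

1 0.4530 0->1
2 1.5829 1->2
final: 2 -0.1750 1.6603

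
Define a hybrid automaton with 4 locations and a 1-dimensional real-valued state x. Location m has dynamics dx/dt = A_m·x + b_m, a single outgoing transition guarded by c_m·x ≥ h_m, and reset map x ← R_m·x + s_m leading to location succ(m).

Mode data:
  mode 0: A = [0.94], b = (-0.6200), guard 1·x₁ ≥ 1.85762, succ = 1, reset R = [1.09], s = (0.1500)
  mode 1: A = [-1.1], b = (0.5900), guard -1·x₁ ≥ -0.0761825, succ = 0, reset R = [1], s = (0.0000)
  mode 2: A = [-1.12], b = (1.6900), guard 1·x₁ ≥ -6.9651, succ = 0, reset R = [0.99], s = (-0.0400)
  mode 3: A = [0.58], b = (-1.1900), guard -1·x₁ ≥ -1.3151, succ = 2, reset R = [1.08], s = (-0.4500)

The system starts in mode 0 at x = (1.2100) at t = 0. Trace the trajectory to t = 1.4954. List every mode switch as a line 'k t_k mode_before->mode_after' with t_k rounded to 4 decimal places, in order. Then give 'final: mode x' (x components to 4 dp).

Mode 0: guard c·x = 1.8576 hit at Δt = 0.8274 (t = 0.8274), x⁻ = (1.8576) → reset → x⁺ = (2.1748), jump to mode 1
Mode 1: flow for 0.6680 to horizon, guard not reached → x = (1.3222)

1 0.8274 0->1
final: 1 1.3222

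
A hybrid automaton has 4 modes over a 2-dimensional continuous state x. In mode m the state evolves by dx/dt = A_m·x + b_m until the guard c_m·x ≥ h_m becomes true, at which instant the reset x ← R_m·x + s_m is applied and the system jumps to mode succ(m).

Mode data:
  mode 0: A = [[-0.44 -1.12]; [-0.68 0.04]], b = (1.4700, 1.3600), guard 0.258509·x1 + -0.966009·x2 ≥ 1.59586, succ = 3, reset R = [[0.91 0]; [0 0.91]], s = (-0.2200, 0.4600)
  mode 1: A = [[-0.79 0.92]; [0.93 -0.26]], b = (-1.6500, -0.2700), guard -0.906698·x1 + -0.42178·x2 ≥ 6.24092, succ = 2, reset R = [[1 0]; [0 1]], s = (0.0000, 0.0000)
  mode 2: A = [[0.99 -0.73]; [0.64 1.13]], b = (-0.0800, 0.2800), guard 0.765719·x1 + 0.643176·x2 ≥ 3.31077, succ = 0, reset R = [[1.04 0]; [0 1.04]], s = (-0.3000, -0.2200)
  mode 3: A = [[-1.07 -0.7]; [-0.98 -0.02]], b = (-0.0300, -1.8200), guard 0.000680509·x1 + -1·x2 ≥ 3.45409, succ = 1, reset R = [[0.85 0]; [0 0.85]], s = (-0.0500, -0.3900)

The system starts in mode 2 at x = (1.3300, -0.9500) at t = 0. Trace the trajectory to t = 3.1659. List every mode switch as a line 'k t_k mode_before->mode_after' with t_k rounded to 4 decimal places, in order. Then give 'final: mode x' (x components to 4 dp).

Mode 2: guard c·x = 3.3108 hit at Δt = 0.9612 (t = 0.9612), x⁻ = (4.1115, 0.2527) → reset → x⁺ = (3.9760, 0.0428), jump to mode 0
Mode 0: guard c·x = 1.5959 hit at Δt = 0.4675 (t = 1.4287), x⁻ = (3.9904, -0.5842) → reset → x⁺ = (3.4113, -0.0716), jump to mode 3
Mode 3: guard c·x = 3.4541 hit at Δt = 0.7828 (t = 2.2115), x⁻ = (2.2282, -3.4526) → reset → x⁺ = (1.8439, -3.3247), jump to mode 1
Mode 1: flow for 0.9544 to horizon, guard not reached → x = (-2.0611, -3.1640)

1 0.9612 2->0
2 1.4287 0->3
3 2.2115 3->1
final: 1 -2.0611 -3.1640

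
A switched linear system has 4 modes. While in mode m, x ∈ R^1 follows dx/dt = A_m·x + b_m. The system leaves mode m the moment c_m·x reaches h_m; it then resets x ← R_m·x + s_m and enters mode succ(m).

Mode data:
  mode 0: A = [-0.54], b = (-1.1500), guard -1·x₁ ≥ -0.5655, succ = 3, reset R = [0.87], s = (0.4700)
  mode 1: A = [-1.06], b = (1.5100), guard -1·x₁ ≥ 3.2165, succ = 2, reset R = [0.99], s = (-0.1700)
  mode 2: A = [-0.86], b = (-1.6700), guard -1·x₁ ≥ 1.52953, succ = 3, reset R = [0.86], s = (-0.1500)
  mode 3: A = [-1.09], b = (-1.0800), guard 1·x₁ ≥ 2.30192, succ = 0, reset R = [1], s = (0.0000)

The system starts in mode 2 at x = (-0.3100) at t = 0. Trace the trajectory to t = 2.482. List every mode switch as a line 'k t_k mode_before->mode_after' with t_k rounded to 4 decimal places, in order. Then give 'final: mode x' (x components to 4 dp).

1 1.5996 2->3
final: 3 -1.1722

Mode 2: guard c·x = 1.5295 hit at Δt = 1.5996 (t = 1.5996), x⁻ = (-1.5295) → reset → x⁺ = (-1.4654), jump to mode 3
Mode 3: flow for 0.8824 to horizon, guard not reached → x = (-1.1722)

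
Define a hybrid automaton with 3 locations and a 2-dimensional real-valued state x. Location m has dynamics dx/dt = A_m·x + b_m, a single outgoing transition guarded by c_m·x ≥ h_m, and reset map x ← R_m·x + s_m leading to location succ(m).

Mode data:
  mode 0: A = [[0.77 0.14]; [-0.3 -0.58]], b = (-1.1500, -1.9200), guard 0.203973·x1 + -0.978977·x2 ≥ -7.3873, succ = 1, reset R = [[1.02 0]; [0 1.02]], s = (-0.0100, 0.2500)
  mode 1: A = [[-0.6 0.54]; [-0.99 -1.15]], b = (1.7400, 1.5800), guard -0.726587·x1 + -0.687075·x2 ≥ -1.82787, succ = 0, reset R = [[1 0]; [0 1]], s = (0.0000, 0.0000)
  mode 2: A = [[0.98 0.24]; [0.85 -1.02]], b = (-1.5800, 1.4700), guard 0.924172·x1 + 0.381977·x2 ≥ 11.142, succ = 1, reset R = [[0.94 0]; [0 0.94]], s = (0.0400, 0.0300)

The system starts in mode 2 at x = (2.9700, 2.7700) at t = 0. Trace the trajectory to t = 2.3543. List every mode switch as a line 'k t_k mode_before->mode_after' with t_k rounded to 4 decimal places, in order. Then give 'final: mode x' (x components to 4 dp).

1 1.4101 2->1
final: 1 6.7073 -1.7464

Mode 2: guard c·x = 11.1420 hit at Δt = 1.4101 (t = 1.4101), x⁻ = (9.6813, 5.7458) → reset → x⁺ = (9.1405, 5.4311), jump to mode 1
Mode 1: flow for 0.9442 to horizon, guard not reached → x = (6.7073, -1.7464)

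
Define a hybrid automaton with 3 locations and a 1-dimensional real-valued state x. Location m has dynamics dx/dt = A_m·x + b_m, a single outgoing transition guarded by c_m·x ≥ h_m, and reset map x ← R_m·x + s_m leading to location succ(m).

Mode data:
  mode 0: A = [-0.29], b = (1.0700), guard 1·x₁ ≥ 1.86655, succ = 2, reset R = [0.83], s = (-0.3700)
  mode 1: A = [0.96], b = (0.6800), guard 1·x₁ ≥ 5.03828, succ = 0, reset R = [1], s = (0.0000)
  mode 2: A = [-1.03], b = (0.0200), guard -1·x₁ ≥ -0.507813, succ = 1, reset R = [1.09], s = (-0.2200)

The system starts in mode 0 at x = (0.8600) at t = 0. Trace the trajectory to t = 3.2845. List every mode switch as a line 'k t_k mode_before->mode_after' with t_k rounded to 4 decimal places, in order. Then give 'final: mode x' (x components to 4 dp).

Mode 0: guard c·x = 1.8665 hit at Δt = 1.5159 (t = 1.5159), x⁻ = (1.8666) → reset → x⁺ = (1.1792), jump to mode 2
Mode 2: guard c·x = -0.5078 hit at Δt = 0.8397 (t = 2.3556), x⁻ = (0.5078) → reset → x⁺ = (0.3335), jump to mode 1
Mode 1: flow for 0.9289 to horizon, guard not reached → x = (1.8331)

1 1.5159 0->2
2 2.3556 2->1
final: 1 1.8331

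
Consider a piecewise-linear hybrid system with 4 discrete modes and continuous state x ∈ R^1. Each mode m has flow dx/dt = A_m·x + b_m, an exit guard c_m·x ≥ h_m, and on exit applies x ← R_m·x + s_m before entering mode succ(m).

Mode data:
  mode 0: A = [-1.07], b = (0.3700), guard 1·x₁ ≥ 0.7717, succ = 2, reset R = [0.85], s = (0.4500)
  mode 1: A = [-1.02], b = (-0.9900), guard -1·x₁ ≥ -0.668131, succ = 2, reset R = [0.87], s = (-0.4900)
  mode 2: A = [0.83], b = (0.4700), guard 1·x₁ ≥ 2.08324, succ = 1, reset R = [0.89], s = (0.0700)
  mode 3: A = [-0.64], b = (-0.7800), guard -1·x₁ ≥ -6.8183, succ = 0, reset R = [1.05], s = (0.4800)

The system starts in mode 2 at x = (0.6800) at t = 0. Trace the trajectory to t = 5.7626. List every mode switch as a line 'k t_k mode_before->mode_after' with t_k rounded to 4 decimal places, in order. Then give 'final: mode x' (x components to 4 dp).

Mode 2: guard c·x = 2.0832 hit at Δt = 0.9087 (t = 0.9087), x⁻ = (2.0832) → reset → x⁺ = (1.9241), jump to mode 1
Mode 1: guard c·x = -0.6681 hit at Δt = 0.5578 (t = 1.4665), x⁻ = (0.6681) → reset → x⁺ = (0.0913), jump to mode 2
Mode 2: guard c·x = 2.0832 hit at Δt = 1.6791 (t = 3.1456), x⁻ = (2.0832) → reset → x⁺ = (1.9241), jump to mode 1
Mode 1: guard c·x = -0.6681 hit at Δt = 0.5578 (t = 3.7034), x⁻ = (0.6681) → reset → x⁺ = (0.0913), jump to mode 2
Mode 2: guard c·x = 2.0832 hit at Δt = 1.6791 (t = 5.3824), x⁻ = (2.0832) → reset → x⁺ = (1.9241), jump to mode 1
Mode 1: flow for 0.3802 to horizon, guard not reached → x = (0.9936)

1 0.9087 2->1
2 1.4665 1->2
3 3.1456 2->1
4 3.7034 1->2
5 5.3824 2->1
final: 1 0.9936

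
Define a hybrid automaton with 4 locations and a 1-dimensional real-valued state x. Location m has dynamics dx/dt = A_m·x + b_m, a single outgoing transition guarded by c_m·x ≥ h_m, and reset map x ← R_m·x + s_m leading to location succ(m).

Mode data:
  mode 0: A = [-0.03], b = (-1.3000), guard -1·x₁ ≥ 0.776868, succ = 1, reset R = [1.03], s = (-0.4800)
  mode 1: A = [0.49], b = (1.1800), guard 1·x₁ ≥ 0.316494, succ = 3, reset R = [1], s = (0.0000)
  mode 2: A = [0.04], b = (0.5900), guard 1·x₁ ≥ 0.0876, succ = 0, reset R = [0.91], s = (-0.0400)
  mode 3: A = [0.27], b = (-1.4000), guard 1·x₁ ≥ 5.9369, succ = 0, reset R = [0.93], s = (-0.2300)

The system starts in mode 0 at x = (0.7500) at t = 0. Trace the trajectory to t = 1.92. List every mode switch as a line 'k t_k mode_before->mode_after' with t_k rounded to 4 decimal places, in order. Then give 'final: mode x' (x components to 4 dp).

1 1.1750 0->1
final: 1 -0.7832

Mode 0: guard c·x = 0.7769 hit at Δt = 1.1750 (t = 1.1750), x⁻ = (-0.7769) → reset → x⁺ = (-1.2802), jump to mode 1
Mode 1: flow for 0.7450 to horizon, guard not reached → x = (-0.7832)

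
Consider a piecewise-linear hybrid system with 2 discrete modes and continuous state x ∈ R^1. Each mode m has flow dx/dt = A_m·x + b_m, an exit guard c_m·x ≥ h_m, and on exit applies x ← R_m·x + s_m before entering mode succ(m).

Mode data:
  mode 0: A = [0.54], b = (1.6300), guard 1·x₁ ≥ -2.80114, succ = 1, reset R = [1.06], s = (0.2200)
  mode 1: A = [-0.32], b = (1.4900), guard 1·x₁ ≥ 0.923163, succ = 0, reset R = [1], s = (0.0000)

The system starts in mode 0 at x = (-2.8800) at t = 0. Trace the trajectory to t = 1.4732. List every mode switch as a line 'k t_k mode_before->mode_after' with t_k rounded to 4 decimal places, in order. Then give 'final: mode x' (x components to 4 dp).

1 0.8345 0->1
final: 1 -1.3803

Mode 0: guard c·x = -2.8011 hit at Δt = 0.8345 (t = 0.8345), x⁻ = (-2.8011) → reset → x⁺ = (-2.7492), jump to mode 1
Mode 1: flow for 0.6387 to horizon, guard not reached → x = (-1.3803)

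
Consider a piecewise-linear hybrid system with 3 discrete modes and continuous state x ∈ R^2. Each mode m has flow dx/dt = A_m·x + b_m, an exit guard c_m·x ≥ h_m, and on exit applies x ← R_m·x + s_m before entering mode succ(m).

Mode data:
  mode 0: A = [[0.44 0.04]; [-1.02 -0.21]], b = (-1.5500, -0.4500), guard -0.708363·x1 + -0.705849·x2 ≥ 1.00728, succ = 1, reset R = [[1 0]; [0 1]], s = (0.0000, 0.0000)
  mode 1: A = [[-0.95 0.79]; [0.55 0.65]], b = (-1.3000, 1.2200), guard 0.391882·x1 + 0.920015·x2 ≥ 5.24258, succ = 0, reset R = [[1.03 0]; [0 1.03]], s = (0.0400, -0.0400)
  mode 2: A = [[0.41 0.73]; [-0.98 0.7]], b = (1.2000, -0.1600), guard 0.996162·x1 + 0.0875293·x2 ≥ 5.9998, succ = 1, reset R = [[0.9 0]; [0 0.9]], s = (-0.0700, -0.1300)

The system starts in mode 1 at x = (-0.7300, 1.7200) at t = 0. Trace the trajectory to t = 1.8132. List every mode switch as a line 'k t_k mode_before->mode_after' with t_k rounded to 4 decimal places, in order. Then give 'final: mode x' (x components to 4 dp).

Mode 1: guard c·x = 5.2426 hit at Δt = 1.1121 (t = 1.1121), x⁻ = (0.7872, 5.3630) → reset → x⁺ = (0.8508, 5.4839), jump to mode 0
Mode 0: flow for 0.7011 to horizon, guard not reached → x = (0.0423, 4.1335)

1 1.1121 1->0
final: 0 0.0423 4.1335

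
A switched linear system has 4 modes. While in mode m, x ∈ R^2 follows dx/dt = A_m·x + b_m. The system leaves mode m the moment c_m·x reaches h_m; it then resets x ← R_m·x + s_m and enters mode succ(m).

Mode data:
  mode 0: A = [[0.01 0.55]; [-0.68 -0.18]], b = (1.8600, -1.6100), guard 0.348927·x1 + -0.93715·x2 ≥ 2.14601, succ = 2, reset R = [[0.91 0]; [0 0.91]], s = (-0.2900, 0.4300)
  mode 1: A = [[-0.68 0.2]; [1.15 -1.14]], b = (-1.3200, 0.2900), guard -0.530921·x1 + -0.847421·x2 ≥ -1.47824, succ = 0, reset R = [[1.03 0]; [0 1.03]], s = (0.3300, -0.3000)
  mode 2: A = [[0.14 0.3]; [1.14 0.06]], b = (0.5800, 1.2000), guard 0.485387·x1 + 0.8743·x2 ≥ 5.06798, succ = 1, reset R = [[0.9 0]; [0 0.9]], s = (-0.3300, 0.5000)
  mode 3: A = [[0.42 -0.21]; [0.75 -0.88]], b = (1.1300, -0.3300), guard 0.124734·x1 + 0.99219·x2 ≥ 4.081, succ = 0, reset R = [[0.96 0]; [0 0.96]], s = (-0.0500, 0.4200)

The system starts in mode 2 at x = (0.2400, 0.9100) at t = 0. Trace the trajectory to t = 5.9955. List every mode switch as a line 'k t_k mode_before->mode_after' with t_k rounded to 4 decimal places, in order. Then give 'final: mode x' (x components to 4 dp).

1 1.3921 2->1
2 2.7007 1->0
3 3.7619 0->2
4 4.8923 2->1
final: 1 0.7677 2.3824

Mode 2: guard c·x = 5.0680 hit at Δt = 1.3921 (t = 1.3921), x⁻ = (2.2774, 4.5323) → reset → x⁺ = (1.7196, 4.5791), jump to mode 1
Mode 1: guard c·x = -1.4782 hit at Δt = 1.3086 (t = 2.7007), x⁻ = (0.0472, 1.7148) → reset → x⁺ = (0.3786, 1.4663), jump to mode 0
Mode 0: guard c·x = 2.1460 hit at Δt = 1.0612 (t = 3.7619), x⁻ = (2.4395, -1.3816) → reset → x⁺ = (1.9300, -0.8273), jump to mode 2
Mode 2: guard c·x = 5.0680 hit at Δt = 1.1304 (t = 4.8923), x⁻ = (3.4418, 3.8858) → reset → x⁺ = (2.7677, 3.9972), jump to mode 1
Mode 1: flow for 1.1032 to horizon, guard not reached → x = (0.7677, 2.3824)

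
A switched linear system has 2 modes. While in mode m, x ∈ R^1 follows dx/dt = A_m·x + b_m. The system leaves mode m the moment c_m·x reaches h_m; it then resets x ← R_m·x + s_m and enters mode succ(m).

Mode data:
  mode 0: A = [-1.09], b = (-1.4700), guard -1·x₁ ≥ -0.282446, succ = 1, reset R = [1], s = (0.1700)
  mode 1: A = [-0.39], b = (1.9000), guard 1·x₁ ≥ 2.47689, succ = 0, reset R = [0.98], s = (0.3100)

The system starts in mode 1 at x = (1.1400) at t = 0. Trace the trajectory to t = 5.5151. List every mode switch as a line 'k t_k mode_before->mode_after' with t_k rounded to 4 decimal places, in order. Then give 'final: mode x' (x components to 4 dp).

Mode 1: guard c·x = 2.4769 hit at Δt = 1.1373 (t = 1.1373), x⁻ = (2.4769) → reset → x⁺ = (2.7374), jump to mode 0
Mode 0: guard c·x = -0.2824 hit at Δt = 0.8425 (t = 1.9798), x⁻ = (0.2824) → reset → x⁺ = (0.4524), jump to mode 1
Mode 1: guard c·x = 2.4769 hit at Δt = 1.5709 (t = 3.5507), x⁻ = (2.4769) → reset → x⁺ = (2.7374), jump to mode 0
Mode 0: guard c·x = -0.2824 hit at Δt = 0.8425 (t = 4.3932), x⁻ = (0.2824) → reset → x⁺ = (0.4524), jump to mode 1
Mode 1: flow for 1.1219 to horizon, guard not reached → x = (2.0186)

1 1.1373 1->0
2 1.9798 0->1
3 3.5507 1->0
4 4.3932 0->1
final: 1 2.0186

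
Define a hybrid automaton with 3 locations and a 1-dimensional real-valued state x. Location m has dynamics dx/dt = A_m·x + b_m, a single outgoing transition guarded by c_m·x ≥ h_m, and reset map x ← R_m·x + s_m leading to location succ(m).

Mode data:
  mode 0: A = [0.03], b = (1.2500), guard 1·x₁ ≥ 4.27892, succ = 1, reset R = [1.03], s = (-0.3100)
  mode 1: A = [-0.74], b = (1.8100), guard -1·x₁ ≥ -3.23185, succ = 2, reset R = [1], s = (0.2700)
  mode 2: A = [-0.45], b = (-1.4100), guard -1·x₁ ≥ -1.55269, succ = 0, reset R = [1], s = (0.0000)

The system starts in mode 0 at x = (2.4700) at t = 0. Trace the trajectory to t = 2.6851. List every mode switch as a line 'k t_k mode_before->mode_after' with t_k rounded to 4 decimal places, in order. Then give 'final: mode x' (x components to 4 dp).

1 1.3389 0->1
2 2.3423 1->2
final: 2 2.5533

Mode 0: guard c·x = 4.2789 hit at Δt = 1.3389 (t = 1.3389), x⁻ = (4.2789) → reset → x⁺ = (4.0973), jump to mode 1
Mode 1: guard c·x = -3.2319 hit at Δt = 1.0034 (t = 2.3423), x⁻ = (3.2319) → reset → x⁺ = (3.5019), jump to mode 2
Mode 2: flow for 0.3428 to horizon, guard not reached → x = (2.5533)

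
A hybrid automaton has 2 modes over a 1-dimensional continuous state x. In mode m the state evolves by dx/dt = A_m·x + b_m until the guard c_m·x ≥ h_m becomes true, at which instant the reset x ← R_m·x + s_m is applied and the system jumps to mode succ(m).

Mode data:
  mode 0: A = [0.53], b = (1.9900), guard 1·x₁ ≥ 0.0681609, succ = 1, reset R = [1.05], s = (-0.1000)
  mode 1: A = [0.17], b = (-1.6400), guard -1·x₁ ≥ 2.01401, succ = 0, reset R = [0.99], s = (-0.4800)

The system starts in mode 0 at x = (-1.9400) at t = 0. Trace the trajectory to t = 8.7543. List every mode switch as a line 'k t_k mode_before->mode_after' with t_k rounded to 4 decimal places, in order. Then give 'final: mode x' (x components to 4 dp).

1 1.4058 0->1
2 2.5038 1->0
3 4.5670 0->1
4 5.6650 1->0
5 7.7281 0->1
final: 1 -1.8724

Mode 0: guard c·x = 0.0682 hit at Δt = 1.4058 (t = 1.4058), x⁻ = (0.0682) → reset → x⁺ = (-0.0284), jump to mode 1
Mode 1: guard c·x = 2.0140 hit at Δt = 1.0980 (t = 2.5038), x⁻ = (-2.0140) → reset → x⁺ = (-2.4739), jump to mode 0
Mode 0: guard c·x = 0.0682 hit at Δt = 2.0632 (t = 4.5670), x⁻ = (0.0682) → reset → x⁺ = (-0.0284), jump to mode 1
Mode 1: guard c·x = 2.0140 hit at Δt = 1.0980 (t = 5.6650), x⁻ = (-2.0140) → reset → x⁺ = (-2.4739), jump to mode 0
Mode 0: guard c·x = 0.0682 hit at Δt = 2.0632 (t = 7.7281), x⁻ = (0.0682) → reset → x⁺ = (-0.0284), jump to mode 1
Mode 1: flow for 1.0262 to horizon, guard not reached → x = (-1.8724)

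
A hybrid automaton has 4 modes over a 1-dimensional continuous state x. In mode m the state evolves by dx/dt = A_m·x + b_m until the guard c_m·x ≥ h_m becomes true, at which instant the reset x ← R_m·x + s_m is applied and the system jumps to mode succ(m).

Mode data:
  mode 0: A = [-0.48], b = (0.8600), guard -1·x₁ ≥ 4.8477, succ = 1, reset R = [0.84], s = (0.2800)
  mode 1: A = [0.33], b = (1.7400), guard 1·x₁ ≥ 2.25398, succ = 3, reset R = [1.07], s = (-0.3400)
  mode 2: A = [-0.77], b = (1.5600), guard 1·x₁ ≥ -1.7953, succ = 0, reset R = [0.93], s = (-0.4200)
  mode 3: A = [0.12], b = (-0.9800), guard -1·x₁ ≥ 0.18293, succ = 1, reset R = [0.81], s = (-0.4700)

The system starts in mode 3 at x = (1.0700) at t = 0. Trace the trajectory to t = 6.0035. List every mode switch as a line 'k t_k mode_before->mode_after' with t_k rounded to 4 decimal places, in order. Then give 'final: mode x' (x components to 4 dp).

Mode 3: guard c·x = 0.1829 hit at Δt = 1.3549 (t = 1.3549), x⁻ = (-0.1829) → reset → x⁺ = (-0.6182), jump to mode 1
Mode 1: guard c·x = 2.2540 hit at Δt = 1.4564 (t = 2.8113), x⁻ = (2.2540) → reset → x⁺ = (2.0718), jump to mode 3
Mode 3: guard c·x = 0.1829 hit at Δt = 2.6230 (t = 5.4343), x⁻ = (-0.1829) → reset → x⁺ = (-0.6182), jump to mode 1
Mode 1: flow for 0.5692 to horizon, guard not reached → x = (0.3436)

1 1.3549 3->1
2 2.8113 1->3
3 5.4343 3->1
final: 1 0.3436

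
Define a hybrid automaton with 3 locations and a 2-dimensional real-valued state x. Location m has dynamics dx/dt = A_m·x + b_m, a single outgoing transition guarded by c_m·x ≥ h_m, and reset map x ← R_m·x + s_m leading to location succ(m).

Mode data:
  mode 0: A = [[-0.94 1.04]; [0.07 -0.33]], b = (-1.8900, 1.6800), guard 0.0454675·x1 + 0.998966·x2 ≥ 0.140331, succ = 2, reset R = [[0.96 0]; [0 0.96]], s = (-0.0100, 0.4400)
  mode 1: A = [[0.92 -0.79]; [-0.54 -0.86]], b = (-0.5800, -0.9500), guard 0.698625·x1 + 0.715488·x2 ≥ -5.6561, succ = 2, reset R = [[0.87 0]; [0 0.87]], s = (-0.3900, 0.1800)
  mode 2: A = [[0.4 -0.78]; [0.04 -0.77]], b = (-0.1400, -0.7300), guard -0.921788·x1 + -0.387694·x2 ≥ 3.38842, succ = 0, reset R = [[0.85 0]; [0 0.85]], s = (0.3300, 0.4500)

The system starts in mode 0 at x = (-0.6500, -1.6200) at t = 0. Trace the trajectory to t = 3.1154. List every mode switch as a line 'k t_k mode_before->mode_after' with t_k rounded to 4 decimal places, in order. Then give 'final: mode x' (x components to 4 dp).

1 1.0324 0->2
2 2.4689 2->0
3 2.6350 0->2
final: 2 -3.1631 0.1342

Mode 0: guard c·x = 0.1403 hit at Δt = 1.0324 (t = 1.0324), x⁻ = (-1.8344, 0.2240) → reset → x⁺ = (-1.7710, 0.6550), jump to mode 2
Mode 2: guard c·x = 3.3884 hit at Δt = 1.4365 (t = 2.4689), x⁻ = (-3.4594, -0.5148) → reset → x⁺ = (-2.6105, 0.0124), jump to mode 0
Mode 0: guard c·x = 0.1403 hit at Δt = 0.1661 (t = 2.6350), x⁻ = (-2.5018, 0.2543) → reset → x⁺ = (-2.4117, 0.6842), jump to mode 2
Mode 2: flow for 0.4804 to horizon, guard not reached → x = (-3.1631, 0.1342)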